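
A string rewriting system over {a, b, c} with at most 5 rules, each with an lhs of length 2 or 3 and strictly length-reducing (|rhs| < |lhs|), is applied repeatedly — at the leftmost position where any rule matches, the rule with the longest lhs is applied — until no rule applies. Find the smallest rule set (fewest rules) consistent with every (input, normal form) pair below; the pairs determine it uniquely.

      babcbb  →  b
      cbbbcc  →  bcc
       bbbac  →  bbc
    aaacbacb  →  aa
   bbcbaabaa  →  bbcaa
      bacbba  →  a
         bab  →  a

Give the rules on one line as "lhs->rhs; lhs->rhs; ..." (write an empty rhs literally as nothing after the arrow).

  | babcbb => acbb => b
  | cbbbcc => bcc
  | bbbac => bbc
  | aaacbacb => aaacb => aa

acb->; ba->; bab->a; cbb->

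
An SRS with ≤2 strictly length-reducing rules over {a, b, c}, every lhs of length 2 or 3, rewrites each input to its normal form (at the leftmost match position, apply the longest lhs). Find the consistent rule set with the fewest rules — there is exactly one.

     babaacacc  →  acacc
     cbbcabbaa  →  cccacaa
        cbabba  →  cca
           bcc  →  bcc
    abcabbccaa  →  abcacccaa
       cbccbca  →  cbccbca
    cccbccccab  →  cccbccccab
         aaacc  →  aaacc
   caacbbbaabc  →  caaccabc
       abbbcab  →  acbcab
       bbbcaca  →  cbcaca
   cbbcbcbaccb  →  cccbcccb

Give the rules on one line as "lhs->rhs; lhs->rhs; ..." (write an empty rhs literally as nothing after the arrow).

ba->; bb->c

  | babaacacc => baacacc => acacc
  | cbbcabbaa => cccabbaa => cccacaa
  | cbabba => cbba => cca
  | bcc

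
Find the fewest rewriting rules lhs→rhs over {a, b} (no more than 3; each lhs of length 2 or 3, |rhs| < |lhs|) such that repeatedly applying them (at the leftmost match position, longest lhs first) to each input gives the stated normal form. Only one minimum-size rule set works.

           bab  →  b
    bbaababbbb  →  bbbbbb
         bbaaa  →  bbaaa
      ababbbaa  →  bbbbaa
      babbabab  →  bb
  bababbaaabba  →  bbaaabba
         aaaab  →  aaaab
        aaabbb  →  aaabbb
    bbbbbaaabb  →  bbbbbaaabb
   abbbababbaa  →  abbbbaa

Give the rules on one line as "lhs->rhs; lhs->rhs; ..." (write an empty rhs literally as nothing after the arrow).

aba->b; bab->b

  | bab => b
  | bbaababbbb => bbabbbbb => bbbbbb
  | bbaaa
  | ababbbaa => bbbbaa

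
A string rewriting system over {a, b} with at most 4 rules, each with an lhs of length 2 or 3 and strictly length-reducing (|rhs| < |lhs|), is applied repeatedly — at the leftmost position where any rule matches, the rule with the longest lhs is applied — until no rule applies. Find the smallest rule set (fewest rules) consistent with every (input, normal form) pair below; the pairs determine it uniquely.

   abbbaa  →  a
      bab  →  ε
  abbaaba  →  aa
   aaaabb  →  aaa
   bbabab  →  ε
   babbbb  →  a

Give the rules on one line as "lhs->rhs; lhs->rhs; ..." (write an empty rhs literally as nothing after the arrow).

  | abbbaa => baa => a
  | bab => ε
  | abbaaba => aaba => aa
  | aaaabb => aaa

abb->; ba->; bab->; bbb->a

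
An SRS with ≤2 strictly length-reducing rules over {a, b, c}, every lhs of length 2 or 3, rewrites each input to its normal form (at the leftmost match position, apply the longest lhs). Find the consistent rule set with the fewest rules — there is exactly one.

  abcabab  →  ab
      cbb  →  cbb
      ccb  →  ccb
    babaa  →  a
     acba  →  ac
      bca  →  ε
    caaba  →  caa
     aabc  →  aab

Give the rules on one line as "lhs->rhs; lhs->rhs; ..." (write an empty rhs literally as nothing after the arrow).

ba->; bc->b

  | abcabab => ababab => abab => ab
  | cbb
  | ccb
  | babaa => baa => a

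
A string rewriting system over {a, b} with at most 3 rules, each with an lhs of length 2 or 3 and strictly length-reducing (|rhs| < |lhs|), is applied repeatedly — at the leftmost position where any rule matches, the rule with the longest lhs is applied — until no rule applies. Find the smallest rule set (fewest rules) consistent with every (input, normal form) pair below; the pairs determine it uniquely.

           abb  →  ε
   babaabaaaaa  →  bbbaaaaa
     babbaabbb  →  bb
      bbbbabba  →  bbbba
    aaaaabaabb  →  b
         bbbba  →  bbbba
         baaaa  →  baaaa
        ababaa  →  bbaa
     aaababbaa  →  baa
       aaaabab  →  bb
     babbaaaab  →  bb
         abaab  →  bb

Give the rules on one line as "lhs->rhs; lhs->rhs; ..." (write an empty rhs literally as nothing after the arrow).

  | abb => ε
  | babaabaaaaa => bbaabaaaaa => bbabaaaaa => bbbaaaaa
  | babbaabbb => baabbb => babbb => bb
  | bbbbabba => bbbba

aab->ab; ab->b; abb->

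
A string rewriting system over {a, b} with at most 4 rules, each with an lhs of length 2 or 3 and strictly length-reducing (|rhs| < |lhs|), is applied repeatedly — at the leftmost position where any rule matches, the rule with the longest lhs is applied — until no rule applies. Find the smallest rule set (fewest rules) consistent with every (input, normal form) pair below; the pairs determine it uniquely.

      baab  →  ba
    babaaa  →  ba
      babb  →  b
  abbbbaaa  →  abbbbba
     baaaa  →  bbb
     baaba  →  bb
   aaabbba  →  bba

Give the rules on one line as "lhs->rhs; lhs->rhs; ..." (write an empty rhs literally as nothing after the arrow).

  | baab => ba
  | babaaa => aaa => ba
  | babb => b
  | abbbbaaa => abbbbba

aa->b; aab->a; bab->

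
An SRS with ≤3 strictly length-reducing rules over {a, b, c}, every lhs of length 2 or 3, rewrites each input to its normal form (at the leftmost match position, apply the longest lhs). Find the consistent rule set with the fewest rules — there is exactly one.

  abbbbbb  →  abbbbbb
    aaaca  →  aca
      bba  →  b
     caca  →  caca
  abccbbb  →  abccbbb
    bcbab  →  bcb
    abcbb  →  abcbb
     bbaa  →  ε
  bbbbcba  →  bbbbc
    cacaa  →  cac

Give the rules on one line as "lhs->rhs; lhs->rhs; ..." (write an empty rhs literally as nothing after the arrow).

aa->; ba->

  | abbbbbb
  | aaaca => aca
  | bba => b
  | caca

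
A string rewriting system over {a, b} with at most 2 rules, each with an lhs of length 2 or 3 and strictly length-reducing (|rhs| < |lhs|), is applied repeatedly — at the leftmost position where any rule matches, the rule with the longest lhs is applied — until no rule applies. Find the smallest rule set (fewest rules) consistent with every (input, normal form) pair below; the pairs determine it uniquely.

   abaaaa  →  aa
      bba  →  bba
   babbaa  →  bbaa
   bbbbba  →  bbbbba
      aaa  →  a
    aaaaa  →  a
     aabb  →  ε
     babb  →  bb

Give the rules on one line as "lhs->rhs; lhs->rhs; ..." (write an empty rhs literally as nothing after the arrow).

aaa->a; ab->

  | abaaaa => aaaa => aa
  | bba
  | babbaa => bbaa
  | bbbbba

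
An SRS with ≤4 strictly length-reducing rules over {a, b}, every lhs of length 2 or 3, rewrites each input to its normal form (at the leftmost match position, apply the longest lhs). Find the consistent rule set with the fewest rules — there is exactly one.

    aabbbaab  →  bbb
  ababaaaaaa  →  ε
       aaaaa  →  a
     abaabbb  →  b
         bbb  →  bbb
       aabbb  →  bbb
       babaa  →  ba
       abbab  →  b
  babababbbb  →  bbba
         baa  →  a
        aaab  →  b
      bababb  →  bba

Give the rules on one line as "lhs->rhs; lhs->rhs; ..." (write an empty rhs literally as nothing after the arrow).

  | aabbbaab => bbbaab => bbab => bbb
  | ababaaaaaa => babaaaaaa => bbaaaaaa => baaaaa => aaaa => aa => ε
  | aaaaa => aaa => a
  | abaabbb => baabbb => abbb => ab => b

aa->; ab->b; abb->a; baa->a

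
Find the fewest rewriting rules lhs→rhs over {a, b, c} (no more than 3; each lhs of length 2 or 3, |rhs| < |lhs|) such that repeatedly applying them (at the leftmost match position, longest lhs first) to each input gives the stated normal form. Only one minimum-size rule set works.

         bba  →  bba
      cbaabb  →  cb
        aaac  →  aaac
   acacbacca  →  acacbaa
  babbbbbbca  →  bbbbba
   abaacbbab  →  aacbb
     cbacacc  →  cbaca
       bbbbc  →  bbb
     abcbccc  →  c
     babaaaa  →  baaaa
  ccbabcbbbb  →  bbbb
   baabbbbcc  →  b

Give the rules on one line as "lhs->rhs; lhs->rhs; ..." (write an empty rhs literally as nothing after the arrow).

ab->; bc->; cc->

  | bba
  | cbaabb => cbab => cb
  | aaac
  | acacbacca => acacbaa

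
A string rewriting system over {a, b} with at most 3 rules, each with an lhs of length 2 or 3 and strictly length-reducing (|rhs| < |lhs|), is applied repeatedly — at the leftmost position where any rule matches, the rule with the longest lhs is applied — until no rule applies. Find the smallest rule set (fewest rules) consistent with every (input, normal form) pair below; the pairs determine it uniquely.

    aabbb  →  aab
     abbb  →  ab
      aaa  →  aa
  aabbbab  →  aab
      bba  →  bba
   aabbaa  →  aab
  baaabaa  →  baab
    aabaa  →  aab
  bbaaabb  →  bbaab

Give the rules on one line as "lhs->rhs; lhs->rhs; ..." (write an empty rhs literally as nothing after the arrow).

  | aabbb => aabb => aab
  | abbb => abb => ab
  | aaa => aa
  | aabbbab => aabbab => aabab => aabb => aab

aaa->aa; aba->ab; abb->ab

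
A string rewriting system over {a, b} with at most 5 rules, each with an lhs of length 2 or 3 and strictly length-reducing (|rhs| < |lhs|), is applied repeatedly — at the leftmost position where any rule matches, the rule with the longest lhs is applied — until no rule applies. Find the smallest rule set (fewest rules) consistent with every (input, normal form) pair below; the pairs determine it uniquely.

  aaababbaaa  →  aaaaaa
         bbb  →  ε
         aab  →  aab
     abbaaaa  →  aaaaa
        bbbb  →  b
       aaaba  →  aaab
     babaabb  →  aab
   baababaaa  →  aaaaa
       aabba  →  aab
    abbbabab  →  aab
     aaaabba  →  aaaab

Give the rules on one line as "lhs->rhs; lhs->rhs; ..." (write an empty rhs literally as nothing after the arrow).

  | aaababbaaa => aaabbbaaa => aaaaaa
  | bbb => ε
  | aab
  | abbaaaa => abaaaa => aaaaa

ba->b; baa->aa; bb->b; bbb->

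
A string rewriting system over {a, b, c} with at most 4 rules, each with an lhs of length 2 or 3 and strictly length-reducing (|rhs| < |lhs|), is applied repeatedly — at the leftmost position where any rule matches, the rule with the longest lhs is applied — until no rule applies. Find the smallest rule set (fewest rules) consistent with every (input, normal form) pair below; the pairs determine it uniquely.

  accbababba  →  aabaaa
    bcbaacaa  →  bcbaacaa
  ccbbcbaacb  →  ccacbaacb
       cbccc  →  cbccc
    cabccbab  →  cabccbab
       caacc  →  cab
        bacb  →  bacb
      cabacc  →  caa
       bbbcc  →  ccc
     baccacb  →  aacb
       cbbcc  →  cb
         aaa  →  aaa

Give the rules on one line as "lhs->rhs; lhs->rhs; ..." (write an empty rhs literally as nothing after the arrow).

acc->b; bb->a; bbb->c

  | accbababba => bbababba => aababba => aabaaa
  | bcbaacaa
  | ccbbcbaacb => ccacbaacb
  | cbccc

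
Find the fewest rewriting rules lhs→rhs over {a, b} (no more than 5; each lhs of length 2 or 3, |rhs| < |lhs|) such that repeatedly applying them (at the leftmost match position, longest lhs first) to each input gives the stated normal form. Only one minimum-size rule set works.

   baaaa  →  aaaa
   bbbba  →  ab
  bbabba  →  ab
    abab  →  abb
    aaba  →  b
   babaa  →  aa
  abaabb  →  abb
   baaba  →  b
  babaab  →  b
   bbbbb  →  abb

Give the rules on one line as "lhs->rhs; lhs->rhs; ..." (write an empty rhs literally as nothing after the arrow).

aab->b; ba->b; baa->aa; bbb->a

  | baaaa => aaaa
  | bbbba => aba => ab
  | bbabba => bbbba => aba => ab
  | abab => abb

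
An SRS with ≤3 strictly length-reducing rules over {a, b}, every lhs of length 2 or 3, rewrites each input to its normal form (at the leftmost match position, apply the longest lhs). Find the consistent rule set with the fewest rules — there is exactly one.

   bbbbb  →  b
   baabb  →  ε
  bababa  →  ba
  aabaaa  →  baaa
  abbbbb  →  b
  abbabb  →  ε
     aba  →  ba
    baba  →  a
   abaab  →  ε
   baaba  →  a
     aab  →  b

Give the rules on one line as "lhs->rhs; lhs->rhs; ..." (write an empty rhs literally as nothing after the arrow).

ab->b; abb->ab; bb->

  | bbbbb => bbb => b
  | baabb => baab => bab => bb => ε
  | bababa => bbaba => aba => ba
  | aabaaa => abaaa => baaa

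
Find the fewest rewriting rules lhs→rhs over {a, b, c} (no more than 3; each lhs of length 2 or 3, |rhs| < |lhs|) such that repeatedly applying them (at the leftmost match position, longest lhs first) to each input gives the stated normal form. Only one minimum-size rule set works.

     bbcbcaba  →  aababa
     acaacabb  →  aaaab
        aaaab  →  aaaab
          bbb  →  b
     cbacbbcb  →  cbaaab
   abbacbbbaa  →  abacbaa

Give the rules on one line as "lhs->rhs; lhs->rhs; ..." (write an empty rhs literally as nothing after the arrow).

  | bbcbcaba => aabcaba => aababa
  | acaacabb => aaacabb => aaaabb => aaaab
  | aaaab
  | bbb => bb => b

bb->b; bbc->aa; ca->a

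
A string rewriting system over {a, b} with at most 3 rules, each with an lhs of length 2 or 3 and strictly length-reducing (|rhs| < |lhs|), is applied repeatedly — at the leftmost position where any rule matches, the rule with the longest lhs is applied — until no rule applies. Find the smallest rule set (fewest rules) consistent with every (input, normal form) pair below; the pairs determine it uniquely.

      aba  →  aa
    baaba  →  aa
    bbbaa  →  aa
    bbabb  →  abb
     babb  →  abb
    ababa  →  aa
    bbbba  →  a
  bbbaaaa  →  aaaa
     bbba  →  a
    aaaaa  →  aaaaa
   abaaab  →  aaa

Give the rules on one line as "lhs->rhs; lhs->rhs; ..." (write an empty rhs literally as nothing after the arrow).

  | aba => aa
  | baaba => aaba => aa
  | bbbaa => bbaa => baa => aa
  | bbabb => babb => abb

aab->a; ba->a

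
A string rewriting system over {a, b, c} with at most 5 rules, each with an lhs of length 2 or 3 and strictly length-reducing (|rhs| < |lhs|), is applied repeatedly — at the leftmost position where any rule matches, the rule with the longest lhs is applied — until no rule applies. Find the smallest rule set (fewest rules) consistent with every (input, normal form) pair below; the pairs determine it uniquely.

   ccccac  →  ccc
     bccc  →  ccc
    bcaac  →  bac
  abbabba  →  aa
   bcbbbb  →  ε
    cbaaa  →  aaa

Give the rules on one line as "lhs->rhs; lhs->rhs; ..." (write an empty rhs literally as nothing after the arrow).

bb->c; bc->c; ca->b; cb->

  | ccccac => cccbc => ccc
  | bccc => ccc
  | bcaac => caac => bac
  | abbabba => acabba => abbba => acba => aa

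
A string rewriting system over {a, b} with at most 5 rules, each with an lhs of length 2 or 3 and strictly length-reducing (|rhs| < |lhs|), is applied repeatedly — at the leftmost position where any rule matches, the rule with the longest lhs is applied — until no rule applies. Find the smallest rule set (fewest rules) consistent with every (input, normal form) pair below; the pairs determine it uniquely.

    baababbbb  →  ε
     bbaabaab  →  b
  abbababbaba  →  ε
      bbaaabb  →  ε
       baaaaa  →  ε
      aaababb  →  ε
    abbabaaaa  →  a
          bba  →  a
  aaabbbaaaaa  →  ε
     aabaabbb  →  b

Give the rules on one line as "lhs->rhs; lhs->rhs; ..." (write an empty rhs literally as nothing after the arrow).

aa->; ab->b; ba->; bb->

  | baababbbb => ababbbb => babbbb => bbbb => bb => ε
  | bbaabaab => aabaab => baab => ab => b
  | abbababbaba => bbababbaba => ababbaba => babbaba => bbaba => aba => ba => ε
  | bbaaabb => aaabb => abb => bb => ε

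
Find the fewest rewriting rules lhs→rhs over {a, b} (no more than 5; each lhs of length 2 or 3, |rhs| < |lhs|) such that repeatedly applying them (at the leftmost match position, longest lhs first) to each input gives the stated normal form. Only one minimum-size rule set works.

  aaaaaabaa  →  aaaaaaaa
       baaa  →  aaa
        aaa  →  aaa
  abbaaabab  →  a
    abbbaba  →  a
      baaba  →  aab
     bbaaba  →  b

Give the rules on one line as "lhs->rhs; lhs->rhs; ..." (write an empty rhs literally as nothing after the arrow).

  | aaaaaabaa => aaaaaaaa
  | baaa => aaa
  | aaa
  | abbaaabab => abbaabab => abbabab => abbbab => abab => abb => a

ba->b; baa->aa; bb->; bba->bb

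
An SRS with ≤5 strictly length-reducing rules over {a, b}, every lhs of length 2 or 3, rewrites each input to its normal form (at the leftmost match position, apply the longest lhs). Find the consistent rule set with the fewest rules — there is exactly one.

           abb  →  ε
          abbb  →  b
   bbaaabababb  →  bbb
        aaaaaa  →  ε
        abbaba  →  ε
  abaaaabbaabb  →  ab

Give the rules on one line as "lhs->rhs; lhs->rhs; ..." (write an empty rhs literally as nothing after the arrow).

  | abb => ε
  | abbb => b
  | bbaaabababb => bbabababb => bbbabb => bbb
  | aaaaaa => aaaa => aa => ε

aa->; aab->a; aba->; abb->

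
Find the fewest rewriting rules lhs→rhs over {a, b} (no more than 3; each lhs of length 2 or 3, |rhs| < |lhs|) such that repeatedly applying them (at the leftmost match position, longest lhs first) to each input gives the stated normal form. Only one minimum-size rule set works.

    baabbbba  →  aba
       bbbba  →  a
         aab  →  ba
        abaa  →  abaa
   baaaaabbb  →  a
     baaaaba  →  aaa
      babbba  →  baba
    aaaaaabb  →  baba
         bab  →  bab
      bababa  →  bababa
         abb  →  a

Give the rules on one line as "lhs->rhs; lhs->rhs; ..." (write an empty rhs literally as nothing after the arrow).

  | baabbbba => bbabbba => abbba => aba
  | bbbba => bba => a
  | aab => ba
  | abaa

aab->ba; bb->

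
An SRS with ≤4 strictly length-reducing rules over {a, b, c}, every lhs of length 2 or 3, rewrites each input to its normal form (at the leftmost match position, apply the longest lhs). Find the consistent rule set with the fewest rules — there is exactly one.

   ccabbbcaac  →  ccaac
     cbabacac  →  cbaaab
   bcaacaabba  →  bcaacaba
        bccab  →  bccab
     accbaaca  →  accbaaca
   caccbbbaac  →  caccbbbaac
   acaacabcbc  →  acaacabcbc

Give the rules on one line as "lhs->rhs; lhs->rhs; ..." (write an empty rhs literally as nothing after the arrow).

  | ccabbbcaac => ccbbcaac => ccaac
  | cbabacac => cbaabac => cbaaab
  | bcaacaabba => bcaacaba
  | bccab

abb->b; bac->ab; bbc->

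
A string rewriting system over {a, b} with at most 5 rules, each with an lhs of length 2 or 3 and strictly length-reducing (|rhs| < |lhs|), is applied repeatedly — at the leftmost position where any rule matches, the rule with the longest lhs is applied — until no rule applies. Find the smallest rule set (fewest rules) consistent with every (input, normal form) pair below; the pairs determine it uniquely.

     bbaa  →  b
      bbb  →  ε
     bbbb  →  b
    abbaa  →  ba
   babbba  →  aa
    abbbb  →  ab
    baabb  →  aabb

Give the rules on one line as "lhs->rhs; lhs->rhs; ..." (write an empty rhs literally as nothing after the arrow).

aaa->b; baa->aa; bba->aa; bbb->

  | bbaa => aaa => b
  | bbb => ε
  | bbbb => b
  | abbaa => aaaa => ba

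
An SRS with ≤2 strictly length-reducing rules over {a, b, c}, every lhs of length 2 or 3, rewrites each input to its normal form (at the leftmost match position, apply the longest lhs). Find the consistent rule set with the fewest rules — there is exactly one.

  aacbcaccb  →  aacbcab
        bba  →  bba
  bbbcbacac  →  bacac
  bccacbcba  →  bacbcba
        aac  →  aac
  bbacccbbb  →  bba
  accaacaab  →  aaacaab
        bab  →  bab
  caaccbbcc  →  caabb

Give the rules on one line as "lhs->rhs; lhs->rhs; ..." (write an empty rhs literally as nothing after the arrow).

  | aacbcaccb => aacbcab
  | bba
  | bbbcbacac => ccbacac => bacac
  | bccacbcba => bacbcba

bbb->c; cc->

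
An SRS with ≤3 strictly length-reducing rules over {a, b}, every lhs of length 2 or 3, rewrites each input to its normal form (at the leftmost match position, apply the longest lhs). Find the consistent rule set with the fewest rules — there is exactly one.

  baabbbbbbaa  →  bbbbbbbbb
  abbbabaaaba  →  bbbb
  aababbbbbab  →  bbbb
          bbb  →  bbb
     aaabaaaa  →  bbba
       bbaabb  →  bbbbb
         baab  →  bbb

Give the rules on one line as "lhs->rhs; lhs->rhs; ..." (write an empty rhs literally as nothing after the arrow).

aa->b; ab->a

  | baabbbbbbaa => bbbbbbbbaa => bbbbbbbbb
  | abbbabaaaba => abbabaaaba => ababaaaba => aabaaaba => bbaaaba => bbbaba => bbbaa => bbbb
  | aababbbbbab => bbabbbbbab => bbabbbbab => bbabbbab => bbabbab => bbabab => bbaab => bbbb
  | bbb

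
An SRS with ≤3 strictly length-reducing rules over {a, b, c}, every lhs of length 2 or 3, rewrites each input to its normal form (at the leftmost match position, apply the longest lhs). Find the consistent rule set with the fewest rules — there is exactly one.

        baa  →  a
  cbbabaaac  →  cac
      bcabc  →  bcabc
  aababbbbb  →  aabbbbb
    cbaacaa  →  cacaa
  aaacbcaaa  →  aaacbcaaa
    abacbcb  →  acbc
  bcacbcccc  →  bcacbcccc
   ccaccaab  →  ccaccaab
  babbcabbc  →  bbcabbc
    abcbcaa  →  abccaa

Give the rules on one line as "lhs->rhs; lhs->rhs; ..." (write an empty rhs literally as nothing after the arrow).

  | baa => a
  | cbbabaaac => cbbaaac => cbaac => cac
  | bcabc
  | aababbbbb => aabbbbb

ba->; bcb->bc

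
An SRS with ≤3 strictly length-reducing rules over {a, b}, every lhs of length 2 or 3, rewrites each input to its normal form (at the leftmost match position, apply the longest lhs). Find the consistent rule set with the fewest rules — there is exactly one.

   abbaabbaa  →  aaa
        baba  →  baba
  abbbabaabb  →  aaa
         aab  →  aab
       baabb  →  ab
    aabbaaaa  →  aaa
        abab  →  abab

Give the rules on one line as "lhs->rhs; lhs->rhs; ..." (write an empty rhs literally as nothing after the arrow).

baa->b; bb->a; bba->bb

  | abbaabbaa => abbabbaa => abbbbaa => aabbaa => aabba => aabb => aaa
  | baba
  | abbbabaabb => aababaabb => aababbb => aabaab => aabb => aaa
  | aab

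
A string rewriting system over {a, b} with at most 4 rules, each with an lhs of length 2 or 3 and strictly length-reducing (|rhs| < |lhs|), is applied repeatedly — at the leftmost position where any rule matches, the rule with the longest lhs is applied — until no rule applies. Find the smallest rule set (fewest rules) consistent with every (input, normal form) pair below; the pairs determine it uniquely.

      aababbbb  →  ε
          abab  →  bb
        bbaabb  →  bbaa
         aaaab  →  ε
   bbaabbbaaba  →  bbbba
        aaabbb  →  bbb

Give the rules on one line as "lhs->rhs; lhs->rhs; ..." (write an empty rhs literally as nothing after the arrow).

aaa->; ab->; aba->b; abb->a

  | aababbbb => abbbbb => abbb => ab => ε
  | abab => bb
  | bbaabb => bbaa
  | aaaab => ab => ε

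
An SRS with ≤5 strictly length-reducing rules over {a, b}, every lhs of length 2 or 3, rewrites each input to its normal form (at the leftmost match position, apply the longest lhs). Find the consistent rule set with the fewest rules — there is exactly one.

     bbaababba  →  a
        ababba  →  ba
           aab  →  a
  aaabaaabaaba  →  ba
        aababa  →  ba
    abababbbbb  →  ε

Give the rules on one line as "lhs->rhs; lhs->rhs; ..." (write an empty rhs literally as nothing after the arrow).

  | bbaababba => aababba => abbba => bba => a
  | ababba => bbba => ba
  | aab => a
  | aaabaaabaaba => abaaabaaba => baabaaba => bababa => bbba => ba

aaa->a; ab->; aba->b; bb->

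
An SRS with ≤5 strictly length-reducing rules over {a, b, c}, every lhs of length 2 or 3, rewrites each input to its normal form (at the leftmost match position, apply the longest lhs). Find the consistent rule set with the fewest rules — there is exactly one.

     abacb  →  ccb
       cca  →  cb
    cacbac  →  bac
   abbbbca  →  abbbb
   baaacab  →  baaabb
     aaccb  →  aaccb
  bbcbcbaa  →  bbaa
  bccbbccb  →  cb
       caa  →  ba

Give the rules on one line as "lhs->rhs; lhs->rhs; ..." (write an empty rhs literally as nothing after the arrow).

aba->c; bc->; bca->b; ca->b

  | abacb => ccb
  | cca => cb
  | cacbac => bcbac => bac
  | abbbbca => abbbb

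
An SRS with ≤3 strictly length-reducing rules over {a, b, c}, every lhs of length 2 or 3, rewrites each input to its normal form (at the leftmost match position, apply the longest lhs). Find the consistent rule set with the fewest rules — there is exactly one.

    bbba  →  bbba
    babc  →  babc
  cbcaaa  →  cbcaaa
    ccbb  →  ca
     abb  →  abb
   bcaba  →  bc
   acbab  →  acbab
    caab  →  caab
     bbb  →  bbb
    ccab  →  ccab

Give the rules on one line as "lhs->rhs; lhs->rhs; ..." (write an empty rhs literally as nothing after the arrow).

  | bbba
  | babc
  | cbcaaa
  | ccbb => ca

aba->; cbb->a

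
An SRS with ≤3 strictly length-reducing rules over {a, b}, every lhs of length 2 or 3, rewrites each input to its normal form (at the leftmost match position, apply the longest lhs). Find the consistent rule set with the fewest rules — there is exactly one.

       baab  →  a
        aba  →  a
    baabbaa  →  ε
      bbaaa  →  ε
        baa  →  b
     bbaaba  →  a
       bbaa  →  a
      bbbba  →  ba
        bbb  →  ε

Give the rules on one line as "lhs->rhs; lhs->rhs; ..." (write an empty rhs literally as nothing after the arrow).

aa->; ab->; bb->a

  | baab => bb => a
  | aba => a
  | baabbaa => bbbaa => abaa => aa => ε
  | bbaaa => aaaa => aa => ε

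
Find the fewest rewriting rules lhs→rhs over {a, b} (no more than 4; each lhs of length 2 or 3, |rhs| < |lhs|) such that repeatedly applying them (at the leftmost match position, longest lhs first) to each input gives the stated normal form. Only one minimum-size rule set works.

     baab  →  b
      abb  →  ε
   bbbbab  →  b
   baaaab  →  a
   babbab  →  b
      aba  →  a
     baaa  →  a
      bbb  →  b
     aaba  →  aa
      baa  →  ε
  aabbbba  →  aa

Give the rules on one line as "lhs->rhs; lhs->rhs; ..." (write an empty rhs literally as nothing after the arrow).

  | baab => b
  | abb => ab => ε
  | bbbbab => bbbab => bbab => bab => b
  | baaaab => aab => a

ab->; abb->ab; baa->; bb->b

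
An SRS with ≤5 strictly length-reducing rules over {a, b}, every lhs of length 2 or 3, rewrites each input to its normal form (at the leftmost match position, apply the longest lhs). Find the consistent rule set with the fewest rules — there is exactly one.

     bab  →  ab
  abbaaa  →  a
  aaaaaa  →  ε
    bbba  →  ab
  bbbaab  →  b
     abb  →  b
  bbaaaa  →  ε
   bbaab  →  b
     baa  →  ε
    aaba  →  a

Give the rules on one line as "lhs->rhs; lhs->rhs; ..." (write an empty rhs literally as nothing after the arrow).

aa->; abb->b; ba->a; bba->ab

  | bab => ab
  | abbaaa => baaa => aaa => a
  | aaaaaa => aaaa => aa => ε
  | bbba => bab => ab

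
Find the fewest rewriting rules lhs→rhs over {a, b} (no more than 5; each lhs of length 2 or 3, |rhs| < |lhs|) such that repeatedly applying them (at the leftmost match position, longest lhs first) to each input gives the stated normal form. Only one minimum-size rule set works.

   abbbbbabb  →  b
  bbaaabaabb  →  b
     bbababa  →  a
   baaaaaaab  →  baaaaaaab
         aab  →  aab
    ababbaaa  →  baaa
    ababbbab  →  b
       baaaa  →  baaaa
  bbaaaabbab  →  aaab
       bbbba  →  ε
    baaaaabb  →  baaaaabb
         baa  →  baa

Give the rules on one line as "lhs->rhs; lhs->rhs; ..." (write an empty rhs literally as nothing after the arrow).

  | abbbbbabb => abbbabb => ababb => bbb => b
  | bbaaabaabb => aabaabb => ababb => bbb => b
  | bbababa => baba => a
  | baaaaaaab

aba->b; bab->; bba->; bbb->b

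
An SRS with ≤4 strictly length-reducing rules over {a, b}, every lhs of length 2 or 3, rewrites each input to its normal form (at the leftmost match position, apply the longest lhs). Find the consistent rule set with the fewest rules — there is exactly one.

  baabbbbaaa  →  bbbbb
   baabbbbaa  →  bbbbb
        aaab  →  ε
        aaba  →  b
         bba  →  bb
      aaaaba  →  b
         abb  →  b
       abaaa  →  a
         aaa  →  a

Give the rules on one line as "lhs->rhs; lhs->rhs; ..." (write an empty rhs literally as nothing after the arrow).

aa->; ab->; ba->b

  | baabbbbaaa => babbbbaaa => bbbbbaaa => bbbbbaa => bbbbba => bbbbb
  | baabbbbaa => babbbbaa => bbbbbaa => bbbbba => bbbbb
  | aaab => ab => ε
  | aaba => ba => b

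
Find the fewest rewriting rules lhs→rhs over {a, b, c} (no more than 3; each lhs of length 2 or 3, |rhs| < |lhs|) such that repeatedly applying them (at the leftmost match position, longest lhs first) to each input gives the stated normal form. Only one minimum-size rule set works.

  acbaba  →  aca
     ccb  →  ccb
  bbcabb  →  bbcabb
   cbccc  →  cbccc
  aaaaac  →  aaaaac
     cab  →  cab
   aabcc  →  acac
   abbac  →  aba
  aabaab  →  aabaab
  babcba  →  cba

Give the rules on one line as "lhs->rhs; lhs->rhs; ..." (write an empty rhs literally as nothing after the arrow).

abc->ca; bab->; bac->a

  | acbaba => aca
  | ccb
  | bbcabb
  | cbccc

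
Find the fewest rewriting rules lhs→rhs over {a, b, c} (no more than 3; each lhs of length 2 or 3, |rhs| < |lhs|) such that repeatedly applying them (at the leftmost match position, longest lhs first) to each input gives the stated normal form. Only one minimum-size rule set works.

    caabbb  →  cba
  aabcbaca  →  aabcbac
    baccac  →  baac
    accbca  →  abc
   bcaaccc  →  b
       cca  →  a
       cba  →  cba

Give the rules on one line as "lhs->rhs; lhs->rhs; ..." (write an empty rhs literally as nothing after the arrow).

bbb->ba; ca->c; cc->

  | caabbb => cabbb => cbbb => cba
  | aabcbaca => aabcbac
  | baccac => baac
  | accbca => abca => abc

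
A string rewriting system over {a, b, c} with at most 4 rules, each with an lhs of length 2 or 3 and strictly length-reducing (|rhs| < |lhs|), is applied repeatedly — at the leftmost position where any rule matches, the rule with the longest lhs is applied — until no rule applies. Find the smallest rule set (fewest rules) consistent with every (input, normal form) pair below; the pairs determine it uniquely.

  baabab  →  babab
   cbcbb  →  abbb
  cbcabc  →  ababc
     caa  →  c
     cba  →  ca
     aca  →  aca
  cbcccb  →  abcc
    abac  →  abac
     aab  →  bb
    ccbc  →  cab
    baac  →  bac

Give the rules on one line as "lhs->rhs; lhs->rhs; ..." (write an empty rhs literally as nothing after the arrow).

  | baabab => babab
  | cbcbb => abbb
  | cbcabc => ababc
  | caa => cb => c

aa->b; baa->ba; cb->c; cbc->ab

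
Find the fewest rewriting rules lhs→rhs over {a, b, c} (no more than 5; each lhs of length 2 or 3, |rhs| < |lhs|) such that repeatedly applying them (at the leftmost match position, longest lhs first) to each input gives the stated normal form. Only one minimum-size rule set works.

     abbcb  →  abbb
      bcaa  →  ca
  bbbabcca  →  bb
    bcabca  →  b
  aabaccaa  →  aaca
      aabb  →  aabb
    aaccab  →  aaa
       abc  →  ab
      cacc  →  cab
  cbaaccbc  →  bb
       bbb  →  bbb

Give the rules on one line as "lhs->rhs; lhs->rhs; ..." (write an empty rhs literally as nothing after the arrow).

acb->aa; ba->c; bc->b; cc->b

  | abbcb => abbb
  | bcaa => baa => ca
  | bbbabcca => bbcbcca => bbbcca => bbbca => bbba => bbc => bb
  | bcabca => babca => cbca => cba => cc => b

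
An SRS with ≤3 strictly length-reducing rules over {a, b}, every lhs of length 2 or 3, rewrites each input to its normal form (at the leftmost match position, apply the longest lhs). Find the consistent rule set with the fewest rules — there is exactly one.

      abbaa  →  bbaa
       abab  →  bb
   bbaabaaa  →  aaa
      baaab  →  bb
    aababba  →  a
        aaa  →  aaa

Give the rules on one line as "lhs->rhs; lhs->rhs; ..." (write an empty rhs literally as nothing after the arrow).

ab->b; bbb->

  | abbaa => bbaa
  | abab => bab => bb
  | bbaabaaa => bbabaaa => bbbaaa => aaa
  | baaab => baab => bab => bb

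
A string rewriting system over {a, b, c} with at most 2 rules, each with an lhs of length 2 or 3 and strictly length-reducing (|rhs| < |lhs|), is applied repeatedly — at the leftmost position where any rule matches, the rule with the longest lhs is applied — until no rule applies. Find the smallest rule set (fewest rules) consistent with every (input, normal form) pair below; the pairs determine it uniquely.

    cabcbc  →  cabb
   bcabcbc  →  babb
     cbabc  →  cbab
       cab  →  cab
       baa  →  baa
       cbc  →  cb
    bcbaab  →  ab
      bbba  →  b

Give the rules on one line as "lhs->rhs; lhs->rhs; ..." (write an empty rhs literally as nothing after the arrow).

bba->; bc->b

  | cabcbc => cabbc => cabb
  | bcabcbc => babcbc => babbc => babb
  | cbabc => cbab
  | cab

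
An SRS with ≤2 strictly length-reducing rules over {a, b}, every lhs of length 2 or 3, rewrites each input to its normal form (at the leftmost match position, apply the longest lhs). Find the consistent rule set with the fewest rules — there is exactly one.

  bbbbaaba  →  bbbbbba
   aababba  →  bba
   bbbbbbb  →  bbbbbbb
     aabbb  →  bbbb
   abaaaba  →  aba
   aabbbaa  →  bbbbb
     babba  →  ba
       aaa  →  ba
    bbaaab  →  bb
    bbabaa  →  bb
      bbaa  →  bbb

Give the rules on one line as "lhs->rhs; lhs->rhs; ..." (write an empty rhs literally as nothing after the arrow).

  | bbbbaaba => bbbbbba
  | aababba => bbabba => bba
  | bbbbbbb
  | aabbb => bbbb

aa->b; bab->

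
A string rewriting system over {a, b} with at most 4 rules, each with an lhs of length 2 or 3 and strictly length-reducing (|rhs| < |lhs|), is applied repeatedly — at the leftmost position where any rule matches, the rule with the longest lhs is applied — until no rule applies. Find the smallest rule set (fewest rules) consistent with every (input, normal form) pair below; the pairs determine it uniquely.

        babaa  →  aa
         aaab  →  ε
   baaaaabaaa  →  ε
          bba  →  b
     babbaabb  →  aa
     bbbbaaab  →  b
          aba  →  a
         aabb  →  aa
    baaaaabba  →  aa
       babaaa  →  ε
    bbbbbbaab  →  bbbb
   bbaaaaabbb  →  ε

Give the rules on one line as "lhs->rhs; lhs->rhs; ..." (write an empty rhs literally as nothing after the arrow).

  | babaa => baaa => aa
  | aaab => bab => ba => ε
  | baaaaabaaa => aaaabaaa => baabaaa => abaaa => aaa => ba => ε
  | bba => b

aaa->ba; abb->a; ba->; bab->ba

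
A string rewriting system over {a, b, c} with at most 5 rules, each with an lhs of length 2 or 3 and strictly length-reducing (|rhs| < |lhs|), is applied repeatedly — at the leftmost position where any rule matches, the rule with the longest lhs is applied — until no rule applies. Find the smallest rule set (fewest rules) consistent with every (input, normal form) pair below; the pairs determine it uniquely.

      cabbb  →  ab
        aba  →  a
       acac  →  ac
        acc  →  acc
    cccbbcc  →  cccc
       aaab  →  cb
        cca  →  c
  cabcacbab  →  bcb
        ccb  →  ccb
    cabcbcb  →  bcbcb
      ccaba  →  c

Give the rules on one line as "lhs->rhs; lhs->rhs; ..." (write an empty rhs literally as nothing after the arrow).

  | cabbb => bbb => ab
  | aba => a
  | acac => ac
  | acc

aaa->c; ba->; bb->a; ca->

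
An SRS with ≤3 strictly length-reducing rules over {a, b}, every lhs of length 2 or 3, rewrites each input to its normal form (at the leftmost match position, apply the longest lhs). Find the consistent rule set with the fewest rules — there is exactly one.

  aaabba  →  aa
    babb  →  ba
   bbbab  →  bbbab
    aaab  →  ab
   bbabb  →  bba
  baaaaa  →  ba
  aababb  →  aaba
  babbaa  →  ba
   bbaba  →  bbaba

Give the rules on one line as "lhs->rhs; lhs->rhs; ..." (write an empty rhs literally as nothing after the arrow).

  | aaabba => abba => aa
  | babb => ba
  | bbbab
  | aaab => ab

aaa->a; abb->a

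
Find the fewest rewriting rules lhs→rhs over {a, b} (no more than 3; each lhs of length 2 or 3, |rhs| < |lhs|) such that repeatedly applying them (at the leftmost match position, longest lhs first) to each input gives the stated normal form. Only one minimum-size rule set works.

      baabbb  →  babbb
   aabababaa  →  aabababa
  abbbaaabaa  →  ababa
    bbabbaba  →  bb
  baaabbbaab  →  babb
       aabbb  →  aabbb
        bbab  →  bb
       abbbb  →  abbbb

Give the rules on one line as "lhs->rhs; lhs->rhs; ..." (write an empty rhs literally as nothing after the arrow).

  | baabbb => babbb
  | aabababaa => aabababa
  | abbbaaabaa => abbaabaa => ababaa => ababa
  | bbabbaba => bbbaba => bbba => bb

baa->ba; bba->b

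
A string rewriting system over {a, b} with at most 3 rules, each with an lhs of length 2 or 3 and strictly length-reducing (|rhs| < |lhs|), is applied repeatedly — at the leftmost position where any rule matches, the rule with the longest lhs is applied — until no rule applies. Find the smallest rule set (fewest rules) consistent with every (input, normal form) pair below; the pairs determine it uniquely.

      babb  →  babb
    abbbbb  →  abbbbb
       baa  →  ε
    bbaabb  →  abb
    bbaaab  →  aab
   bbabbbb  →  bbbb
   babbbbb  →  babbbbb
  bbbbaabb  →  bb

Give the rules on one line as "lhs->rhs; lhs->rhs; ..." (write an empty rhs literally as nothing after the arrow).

  | babb
  | abbbbb
  | baa => ε
  | bbaabb => abb

baa->; bba->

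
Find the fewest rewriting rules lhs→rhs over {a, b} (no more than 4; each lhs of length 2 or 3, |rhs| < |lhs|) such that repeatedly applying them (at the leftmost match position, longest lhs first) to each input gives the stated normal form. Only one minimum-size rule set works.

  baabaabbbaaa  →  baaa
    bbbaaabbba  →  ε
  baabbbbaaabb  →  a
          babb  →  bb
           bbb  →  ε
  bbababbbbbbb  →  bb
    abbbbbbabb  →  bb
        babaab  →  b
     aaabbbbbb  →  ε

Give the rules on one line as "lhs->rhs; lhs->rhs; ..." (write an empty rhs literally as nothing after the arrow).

  | baabaabbbaaa => baabbbaaa => babbaaa => bbaaa => baaa
  | bbbaaabbba => aaabbba => aabba => aba => ε
  | baabbbbaaabb => babbbaaabb => bbbaaabb => aaabb => aab => a
  | babb => bb

ab->; aba->; bba->ba; bbb->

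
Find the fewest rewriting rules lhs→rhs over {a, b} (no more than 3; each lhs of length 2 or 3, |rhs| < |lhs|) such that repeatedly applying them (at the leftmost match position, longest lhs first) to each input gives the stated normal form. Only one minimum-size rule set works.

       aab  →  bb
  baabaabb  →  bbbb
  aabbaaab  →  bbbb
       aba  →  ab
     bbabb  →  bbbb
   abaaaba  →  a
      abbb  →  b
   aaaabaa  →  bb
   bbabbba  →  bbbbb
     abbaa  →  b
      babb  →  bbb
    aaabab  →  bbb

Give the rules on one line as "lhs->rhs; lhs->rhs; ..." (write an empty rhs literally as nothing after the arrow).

aa->b; abb->; ba->b

  | aab => bb
  | baabaabb => babaabb => bbaabb => bbabb => bbbb
  | aabbaaab => bbbaaab => bbbaab => bbbab => bbbb
  | aba => ab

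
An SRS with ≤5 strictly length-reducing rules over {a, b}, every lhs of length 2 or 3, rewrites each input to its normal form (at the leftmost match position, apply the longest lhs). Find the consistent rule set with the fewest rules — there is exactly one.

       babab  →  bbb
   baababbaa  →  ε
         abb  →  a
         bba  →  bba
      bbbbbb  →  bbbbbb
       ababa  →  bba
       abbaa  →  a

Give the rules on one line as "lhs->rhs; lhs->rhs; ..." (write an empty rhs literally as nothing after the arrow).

  | babab => bbab => bbb
  | baababbaa => ababbaa => babbaa => baaa => aa => ε
  | abb => a
  | bba

aa->; ab->b; abb->a; baa->a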